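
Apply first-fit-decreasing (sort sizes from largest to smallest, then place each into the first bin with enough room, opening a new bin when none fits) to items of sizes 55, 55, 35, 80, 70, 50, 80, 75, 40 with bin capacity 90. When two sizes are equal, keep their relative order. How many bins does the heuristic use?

Sorted descending: 80, 80, 75, 70, 55, 55, 50, 40, 35.
  80 → bin 1 (new)  [load 80/90]
  80 → bin 2 (new)  [load 80/90]
  75 → bin 3 (new)  [load 75/90]
  70 → bin 4 (new)  [load 70/90]
  55 → bin 5 (new)  [load 55/90]
  55 → bin 6 (new)  [load 55/90]
  50 → bin 7 (new)  [load 50/90]
  40 → bin 7  [load 90/90]
  35 → bin 5  [load 90/90]
7 bins opened.

7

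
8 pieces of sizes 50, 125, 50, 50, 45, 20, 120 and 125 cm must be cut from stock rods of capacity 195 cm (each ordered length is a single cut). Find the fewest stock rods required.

Total = 125 + 125 + 120 + 50 + 50 + 50 + 45 + 20 = 585 cm.
Lower bound: ⌈585/195⌉ = 3 stock rods.
A packing using 4 stock rods:
  stock rod 1: 125 + 50 + 20 = 195
  stock rod 2: 125 + 50 = 175
  stock rod 3: 120 + 50 = 170
  stock rod 4: 45 = 45
No arrangement into 3 stock rods stays within capacity, so 4 is optimal.

4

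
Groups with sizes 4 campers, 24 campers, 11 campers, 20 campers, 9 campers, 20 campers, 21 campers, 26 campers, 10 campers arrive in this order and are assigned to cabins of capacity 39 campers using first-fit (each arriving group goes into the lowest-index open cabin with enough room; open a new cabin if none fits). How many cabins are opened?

5

  4 → cabin 1 (new)  [load 4/39]
  24 → cabin 1  [load 28/39]
  11 → cabin 1  [load 39/39]
  20 → cabin 2 (new)  [load 20/39]
  9 → cabin 2  [load 29/39]
  20 → cabin 3 (new)  [load 20/39]
  21 → cabin 4 (new)  [load 21/39]
  26 → cabin 5 (new)  [load 26/39]
  10 → cabin 2  [load 39/39]
5 cabins opened.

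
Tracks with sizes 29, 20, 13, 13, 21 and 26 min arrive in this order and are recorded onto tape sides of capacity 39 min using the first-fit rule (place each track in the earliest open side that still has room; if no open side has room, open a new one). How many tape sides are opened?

4

  29 → side 1 (new)  [load 29/39]
  20 → side 2 (new)  [load 20/39]
  13 → side 2  [load 33/39]
  13 → side 3 (new)  [load 13/39]
  21 → side 3  [load 34/39]
  26 → side 4 (new)  [load 26/39]
4 tape sides opened.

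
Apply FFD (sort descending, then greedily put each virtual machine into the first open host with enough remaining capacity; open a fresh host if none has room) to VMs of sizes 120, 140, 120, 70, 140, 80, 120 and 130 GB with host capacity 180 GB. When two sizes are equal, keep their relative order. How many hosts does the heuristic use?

Sorted descending: 140, 140, 130, 120, 120, 120, 80, 70.
  140 → host 1 (new)  [load 140/180]
  140 → host 2 (new)  [load 140/180]
  130 → host 3 (new)  [load 130/180]
  120 → host 4 (new)  [load 120/180]
  120 → host 5 (new)  [load 120/180]
  120 → host 6 (new)  [load 120/180]
  80 → host 7 (new)  [load 80/180]
  70 → host 7  [load 150/180]
7 hosts opened.

7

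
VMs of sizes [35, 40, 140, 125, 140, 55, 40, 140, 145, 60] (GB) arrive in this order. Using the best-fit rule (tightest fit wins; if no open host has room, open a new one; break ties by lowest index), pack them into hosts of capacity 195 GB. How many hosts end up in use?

6

  35 → host 1 (new)  [load 35/195]
  40 → host 1  [load 75/195]
  140 → host 2 (new)  [load 140/195]
  125 → host 3 (new)  [load 125/195]
  140 → host 4 (new)  [load 140/195]
  55 → host 2  [load 195/195]
  40 → host 4  [load 180/195]
  140 → host 5 (new)  [load 140/195]
  145 → host 6 (new)  [load 145/195]
  60 → host 3  [load 185/195]
6 hosts opened.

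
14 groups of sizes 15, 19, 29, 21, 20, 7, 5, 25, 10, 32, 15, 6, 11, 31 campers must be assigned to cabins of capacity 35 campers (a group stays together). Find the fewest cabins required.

Total = 32 + 31 + 29 + 25 + 21 + 20 + 19 + 15 + 15 + 11 + 10 + 7 + 6 + 5 = 246 campers.
Lower bound: ⌈246/35⌉ = 8 cabins.
A packing using 8 cabins:
  cabin 1: 32 = 32
  cabin 2: 31 = 31
  cabin 3: 29 + 6 = 35
  cabin 4: 25 + 10 = 35
  cabin 5: 21 + 11 = 32
  cabin 6: 20 + 15 = 35
  cabin 7: 19 + 15 = 34
  cabin 8: 7 + 5 = 12
This matches the lower bound, so 8 is optimal.

8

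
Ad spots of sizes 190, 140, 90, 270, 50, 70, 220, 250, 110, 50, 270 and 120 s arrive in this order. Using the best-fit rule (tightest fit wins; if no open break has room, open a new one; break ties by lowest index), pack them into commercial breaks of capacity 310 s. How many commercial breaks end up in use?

7

  190 → break 1 (new)  [load 190/310]
  140 → break 2 (new)  [load 140/310]
  90 → break 1  [load 280/310]
  270 → break 3 (new)  [load 270/310]
  50 → break 2  [load 190/310]
  70 → break 2  [load 260/310]
  220 → break 4 (new)  [load 220/310]
  250 → break 5 (new)  [load 250/310]
  110 → break 6 (new)  [load 110/310]
  50 → break 2  [load 310/310]
  270 → break 7 (new)  [load 270/310]
  120 → break 6  [load 230/310]
7 commercial breaks opened.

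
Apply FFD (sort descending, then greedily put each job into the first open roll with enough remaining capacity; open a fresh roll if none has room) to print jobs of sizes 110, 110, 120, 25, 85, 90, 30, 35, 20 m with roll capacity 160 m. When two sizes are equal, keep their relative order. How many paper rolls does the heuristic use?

Sorted descending: 120, 110, 110, 90, 85, 35, 30, 25, 20.
  120 → roll 1 (new)  [load 120/160]
  110 → roll 2 (new)  [load 110/160]
  110 → roll 3 (new)  [load 110/160]
  90 → roll 4 (new)  [load 90/160]
  85 → roll 5 (new)  [load 85/160]
  35 → roll 1  [load 155/160]
  30 → roll 2  [load 140/160]
  25 → roll 3  [load 135/160]
  20 → roll 2  [load 160/160]
5 paper rolls opened.

5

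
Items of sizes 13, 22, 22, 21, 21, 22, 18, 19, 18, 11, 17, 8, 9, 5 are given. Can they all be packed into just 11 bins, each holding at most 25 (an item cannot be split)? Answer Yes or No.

A valid assignment using 11 bins:
  bin 1: 22 = 22
  bin 2: 22 = 22
  bin 3: 22 = 22
  bin 4: 21 = 21
  bin 5: 21 = 21
  bin 6: 19 + 5 = 24
  bin 7: 18 = 18
  bin 8: 18 = 18
  bin 9: 17 + 8 = 25
  bin 10: 13 + 11 = 24
  bin 11: 9 = 9
Every load is within 25, so 11 bins suffice.

Yes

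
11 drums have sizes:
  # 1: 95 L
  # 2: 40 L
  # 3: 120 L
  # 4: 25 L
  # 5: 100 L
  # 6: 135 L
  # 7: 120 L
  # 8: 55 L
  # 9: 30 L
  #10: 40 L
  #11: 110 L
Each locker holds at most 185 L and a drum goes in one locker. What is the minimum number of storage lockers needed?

Total = 135 + 120 + 120 + 110 + 100 + 95 + 55 + 40 + 40 + 30 + 25 = 870 L.
Lower bound: ⌈870/185⌉ = 5 storage lockers.
Also, 6 drums each exceed 185/2 L, and no two of those can share a locker, so at least 6 storage lockers are needed.
A packing using 6 storage lockers:
  locker 1: 135 + 40 = 175
  locker 2: 120 + 55 = 175
  locker 3: 120 + 40 + 25 = 185
  locker 4: 110 + 30 = 140
  locker 5: 100 = 100
  locker 6: 95 = 95
This matches the lower bound, so 6 is optimal.

6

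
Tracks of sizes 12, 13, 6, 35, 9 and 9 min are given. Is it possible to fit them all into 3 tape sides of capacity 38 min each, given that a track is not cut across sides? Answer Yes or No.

A valid assignment using 3 tape sides:
  side 1: 35 = 35
  side 2: 13 + 12 + 9 = 34
  side 3: 9 + 6 = 15
Every load is within 38 min, so 3 tape sides suffice.

Yes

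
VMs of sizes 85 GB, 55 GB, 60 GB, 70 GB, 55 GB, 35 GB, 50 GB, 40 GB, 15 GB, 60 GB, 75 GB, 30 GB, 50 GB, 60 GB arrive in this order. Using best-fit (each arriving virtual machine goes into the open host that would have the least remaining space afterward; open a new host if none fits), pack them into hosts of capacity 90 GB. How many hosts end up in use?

10

  85 → host 1 (new)  [load 85/90]
  55 → host 2 (new)  [load 55/90]
  60 → host 3 (new)  [load 60/90]
  70 → host 4 (new)  [load 70/90]
  55 → host 5 (new)  [load 55/90]
  35 → host 2  [load 90/90]
  50 → host 6 (new)  [load 50/90]
  40 → host 6  [load 90/90]
  15 → host 4  [load 85/90]
  60 → host 7 (new)  [load 60/90]
  75 → host 8 (new)  [load 75/90]
  30 → host 3  [load 90/90]
  50 → host 9 (new)  [load 50/90]
  60 → host 10 (new)  [load 60/90]
10 hosts opened.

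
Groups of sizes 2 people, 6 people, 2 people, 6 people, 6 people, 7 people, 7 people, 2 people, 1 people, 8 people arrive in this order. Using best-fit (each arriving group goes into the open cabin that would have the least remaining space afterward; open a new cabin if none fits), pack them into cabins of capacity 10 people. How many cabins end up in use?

6

  2 → cabin 1 (new)  [load 2/10]
  6 → cabin 1  [load 8/10]
  2 → cabin 1  [load 10/10]
  6 → cabin 2 (new)  [load 6/10]
  6 → cabin 3 (new)  [load 6/10]
  7 → cabin 4 (new)  [load 7/10]
  7 → cabin 5 (new)  [load 7/10]
  2 → cabin 4  [load 9/10]
  1 → cabin 4  [load 10/10]
  8 → cabin 6 (new)  [load 8/10]
6 cabins opened.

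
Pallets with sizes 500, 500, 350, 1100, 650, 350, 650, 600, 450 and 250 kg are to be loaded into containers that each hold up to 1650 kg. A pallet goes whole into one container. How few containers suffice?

Total = 1100 + 650 + 650 + 600 + 500 + 500 + 450 + 350 + 350 + 250 = 5400 kg.
Lower bound: ⌈5400/1650⌉ = 4 containers.
A packing using 4 containers:
  container 1: 1100 + 500 = 1600
  container 2: 650 + 650 + 350 = 1650
  container 3: 600 + 500 + 450 = 1550
  container 4: 350 + 250 = 600
This matches the lower bound, so 4 is optimal.

4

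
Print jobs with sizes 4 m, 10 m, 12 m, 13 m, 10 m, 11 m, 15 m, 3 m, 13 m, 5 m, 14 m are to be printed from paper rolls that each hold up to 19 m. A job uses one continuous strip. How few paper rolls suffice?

Total = 15 + 14 + 13 + 13 + 12 + 11 + 10 + 10 + 5 + 4 + 3 = 110 m.
Lower bound: ⌈110/19⌉ = 6 paper rolls.
Also, 8 print jobs each exceed 19/2 m, and no two of those can share a roll, so at least 8 paper rolls are needed.
A packing using 8 paper rolls:
  roll 1: 15 + 4 = 19
  roll 2: 14 + 5 = 19
  roll 3: 13 + 3 = 16
  roll 4: 13 = 13
  roll 5: 12 = 12
  roll 6: 11 = 11
  roll 7: 10 = 10
  roll 8: 10 = 10
This matches the lower bound, so 8 is optimal.

8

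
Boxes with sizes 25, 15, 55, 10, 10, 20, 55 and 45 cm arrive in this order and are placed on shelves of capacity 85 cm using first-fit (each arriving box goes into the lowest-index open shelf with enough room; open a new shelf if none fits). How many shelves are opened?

4

  25 → shelf 1 (new)  [load 25/85]
  15 → shelf 1  [load 40/85]
  55 → shelf 2 (new)  [load 55/85]
  10 → shelf 1  [load 50/85]
  10 → shelf 1  [load 60/85]
  20 → shelf 1  [load 80/85]
  55 → shelf 3 (new)  [load 55/85]
  45 → shelf 4 (new)  [load 45/85]
4 shelves opened.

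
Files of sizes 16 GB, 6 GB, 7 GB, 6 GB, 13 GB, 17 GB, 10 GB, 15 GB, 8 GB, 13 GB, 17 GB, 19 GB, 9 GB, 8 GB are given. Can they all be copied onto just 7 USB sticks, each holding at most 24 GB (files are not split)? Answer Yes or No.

Total = 164 GB; ⌈164/24⌉ = 7.
The bound of 7 does not rule out 7, but exhaustive search shows no assignment into 7 USB sticks of capacity 24 GB exists — the minimum is 8.

No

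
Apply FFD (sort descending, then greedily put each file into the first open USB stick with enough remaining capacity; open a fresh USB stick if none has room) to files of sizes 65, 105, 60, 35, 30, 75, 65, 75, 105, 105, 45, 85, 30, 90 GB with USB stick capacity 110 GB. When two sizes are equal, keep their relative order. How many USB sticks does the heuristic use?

Sorted descending: 105, 105, 105, 90, 85, 75, 75, 65, 65, 60, 45, 35, 30, 30.
  105 → USB stick 1 (new)  [load 105/110]
  105 → USB stick 2 (new)  [load 105/110]
  105 → USB stick 3 (new)  [load 105/110]
  90 → USB stick 4 (new)  [load 90/110]
  85 → USB stick 5 (new)  [load 85/110]
  75 → USB stick 6 (new)  [load 75/110]
  75 → USB stick 7 (new)  [load 75/110]
  65 → USB stick 8 (new)  [load 65/110]
  65 → USB stick 9 (new)  [load 65/110]
  60 → USB stick 10 (new)  [load 60/110]
  45 → USB stick 8  [load 110/110]
  35 → USB stick 6  [load 110/110]
  30 → USB stick 7  [load 105/110]
  30 → USB stick 9  [load 95/110]
10 USB sticks opened.

10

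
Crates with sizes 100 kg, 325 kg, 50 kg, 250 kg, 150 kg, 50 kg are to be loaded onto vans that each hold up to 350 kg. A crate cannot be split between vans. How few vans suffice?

Total = 325 + 250 + 150 + 100 + 50 + 50 = 925 kg.
Lower bound: ⌈925/350⌉ = 3 vans.
A packing using 3 vans:
  van 1: 325 = 325
  van 2: 250 + 100 = 350
  van 3: 150 + 50 + 50 = 250
This matches the lower bound, so 3 is optimal.

3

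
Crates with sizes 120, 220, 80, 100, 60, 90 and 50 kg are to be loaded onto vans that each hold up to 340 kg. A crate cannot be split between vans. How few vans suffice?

Total = 220 + 120 + 100 + 90 + 80 + 60 + 50 = 720 kg.
Lower bound: ⌈720/340⌉ = 3 vans.
A packing using 3 vans:
  van 1: 220 + 120 = 340
  van 2: 100 + 90 + 80 + 60 = 330
  van 3: 50 = 50
This matches the lower bound, so 3 is optimal.

3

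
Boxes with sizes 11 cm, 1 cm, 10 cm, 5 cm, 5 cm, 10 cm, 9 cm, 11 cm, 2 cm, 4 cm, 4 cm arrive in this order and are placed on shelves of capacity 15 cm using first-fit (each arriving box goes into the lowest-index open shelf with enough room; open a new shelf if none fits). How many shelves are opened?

  11 → shelf 1 (new)  [load 11/15]
  1 → shelf 1  [load 12/15]
  10 → shelf 2 (new)  [load 10/15]
  5 → shelf 2  [load 15/15]
  5 → shelf 3 (new)  [load 5/15]
  10 → shelf 3  [load 15/15]
  9 → shelf 4 (new)  [load 9/15]
  11 → shelf 5 (new)  [load 11/15]
  2 → shelf 1  [load 14/15]
  4 → shelf 4  [load 13/15]
  4 → shelf 5  [load 15/15]
5 shelves opened.

5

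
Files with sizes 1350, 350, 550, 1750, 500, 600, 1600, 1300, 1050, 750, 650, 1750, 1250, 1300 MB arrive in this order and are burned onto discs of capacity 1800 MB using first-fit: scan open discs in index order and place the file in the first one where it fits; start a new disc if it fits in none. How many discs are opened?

10

  1350 → disc 1 (new)  [load 1350/1800]
  350 → disc 1  [load 1700/1800]
  550 → disc 2 (new)  [load 550/1800]
  1750 → disc 3 (new)  [load 1750/1800]
  500 → disc 2  [load 1050/1800]
  600 → disc 2  [load 1650/1800]
  1600 → disc 4 (new)  [load 1600/1800]
  1300 → disc 5 (new)  [load 1300/1800]
  1050 → disc 6 (new)  [load 1050/1800]
  750 → disc 6  [load 1800/1800]
  650 → disc 7 (new)  [load 650/1800]
  1750 → disc 8 (new)  [load 1750/1800]
  1250 → disc 9 (new)  [load 1250/1800]
  1300 → disc 10 (new)  [load 1300/1800]
10 discs opened.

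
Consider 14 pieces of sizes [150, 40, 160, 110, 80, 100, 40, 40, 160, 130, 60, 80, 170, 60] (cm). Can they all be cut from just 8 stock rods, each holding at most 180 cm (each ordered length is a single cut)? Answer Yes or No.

Total = 1380 cm; ⌈1380/180⌉ = 8.
The bound of 8 does not rule out 8, but exhaustive search shows no assignment into 8 stock rods of capacity 180 cm exists — the minimum is 9.

No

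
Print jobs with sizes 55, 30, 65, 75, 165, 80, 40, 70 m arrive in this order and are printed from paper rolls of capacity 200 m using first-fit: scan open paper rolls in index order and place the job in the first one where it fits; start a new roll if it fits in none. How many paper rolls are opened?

  55 → roll 1 (new)  [load 55/200]
  30 → roll 1  [load 85/200]
  65 → roll 1  [load 150/200]
  75 → roll 2 (new)  [load 75/200]
  165 → roll 3 (new)  [load 165/200]
  80 → roll 2  [load 155/200]
  40 → roll 1  [load 190/200]
  70 → roll 4 (new)  [load 70/200]
4 paper rolls opened.

4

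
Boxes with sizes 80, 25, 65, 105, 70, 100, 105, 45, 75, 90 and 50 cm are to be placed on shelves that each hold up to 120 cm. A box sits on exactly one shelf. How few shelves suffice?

8

Total = 105 + 105 + 100 + 90 + 80 + 75 + 70 + 65 + 50 + 45 + 25 = 810 cm.
Lower bound: ⌈810/120⌉ = 7 shelves.
Also, 8 boxes each exceed 60 cm, and no two of those can share a shelf, so at least 8 shelves are needed.
A packing using 8 shelves:
  shelf 1: 105 = 105
  shelf 2: 105 = 105
  shelf 3: 100 = 100
  shelf 4: 90 + 25 = 115
  shelf 5: 80 = 80
  shelf 6: 75 + 45 = 120
  shelf 7: 70 + 50 = 120
  shelf 8: 65 = 65
This matches the lower bound, so 8 is optimal.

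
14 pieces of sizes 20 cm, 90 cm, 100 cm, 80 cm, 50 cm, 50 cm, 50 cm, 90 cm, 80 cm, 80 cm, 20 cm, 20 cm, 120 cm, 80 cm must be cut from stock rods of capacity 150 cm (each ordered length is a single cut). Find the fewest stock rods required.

8

Total = 120 + 100 + 90 + 90 + 80 + 80 + 80 + 80 + 50 + 50 + 50 + 20 + 20 + 20 = 930 cm.
Lower bound: ⌈930/150⌉ = 7 stock rods.
Also, 8 pieces each exceed 75 cm, and no two of those can share a stock rod, so at least 8 stock rods are needed.
A packing using 8 stock rods:
  stock rod 1: 120 + 20 = 140
  stock rod 2: 100 + 50 = 150
  stock rod 3: 90 + 50 = 140
  stock rod 4: 90 + 50 = 140
  stock rod 5: 80 + 20 + 20 = 120
  stock rod 6: 80 = 80
  stock rod 7: 80 = 80
  stock rod 8: 80 = 80
This matches the lower bound, so 8 is optimal.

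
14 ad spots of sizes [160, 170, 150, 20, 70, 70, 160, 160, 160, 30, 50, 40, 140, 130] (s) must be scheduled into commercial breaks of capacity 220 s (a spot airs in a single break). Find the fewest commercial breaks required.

8

Total = 170 + 160 + 160 + 160 + 160 + 150 + 140 + 130 + 70 + 70 + 50 + 40 + 30 + 20 = 1510 s.
Lower bound: ⌈1510/220⌉ = 7 commercial breaks.
Also, 8 ad spots each exceed 110 s, and no two of those can share a break, so at least 8 commercial breaks are needed.
A packing using 8 commercial breaks:
  break 1: 170 + 50 = 220
  break 2: 160 + 40 + 20 = 220
  break 3: 160 + 30 = 190
  break 4: 160 = 160
  break 5: 160 = 160
  break 6: 150 + 70 = 220
  break 7: 140 + 70 = 210
  break 8: 130 = 130
This matches the lower bound, so 8 is optimal.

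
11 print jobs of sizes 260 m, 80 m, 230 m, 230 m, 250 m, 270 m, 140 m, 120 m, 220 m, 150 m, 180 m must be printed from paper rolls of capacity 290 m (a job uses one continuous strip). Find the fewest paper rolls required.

9

Total = 270 + 260 + 250 + 230 + 230 + 220 + 180 + 150 + 140 + 120 + 80 = 2130 m.
Lower bound: ⌈2130/290⌉ = 8 paper rolls.
A packing using 9 paper rolls:
  roll 1: 270 = 270
  roll 2: 260 = 260
  roll 3: 250 = 250
  roll 4: 230 = 230
  roll 5: 230 = 230
  roll 6: 220 = 220
  roll 7: 180 + 80 = 260
  roll 8: 150 + 140 = 290
  roll 9: 120 = 120
No arrangement into 8 paper rolls stays within capacity, so 9 is optimal.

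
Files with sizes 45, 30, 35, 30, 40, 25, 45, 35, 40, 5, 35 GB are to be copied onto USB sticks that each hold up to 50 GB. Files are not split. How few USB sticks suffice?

Total = 45 + 45 + 40 + 40 + 35 + 35 + 35 + 30 + 30 + 25 + 5 = 365 GB.
Lower bound: ⌈365/50⌉ = 8 USB sticks.
Also, 9 files each exceed 25 GB, and no two of those can share a USB stick, so at least 9 USB sticks are needed.
A packing using 10 USB sticks:
  USB stick 1: 45 + 5 = 50
  USB stick 2: 45 = 45
  USB stick 3: 40 = 40
  USB stick 4: 40 = 40
  USB stick 5: 35 = 35
  USB stick 6: 35 = 35
  USB stick 7: 35 = 35
  USB stick 8: 30 = 30
  USB stick 9: 30 = 30
  USB stick 10: 25 = 25
No arrangement into 9 USB sticks stays within capacity, so 10 is optimal.

10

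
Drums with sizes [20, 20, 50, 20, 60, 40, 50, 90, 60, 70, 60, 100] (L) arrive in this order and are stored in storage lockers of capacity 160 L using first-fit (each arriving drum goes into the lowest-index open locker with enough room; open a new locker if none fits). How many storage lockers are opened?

  20 → locker 1 (new)  [load 20/160]
  20 → locker 1  [load 40/160]
  50 → locker 1  [load 90/160]
  20 → locker 1  [load 110/160]
  60 → locker 2 (new)  [load 60/160]
  40 → locker 1  [load 150/160]
  50 → locker 2  [load 110/160]
  90 → locker 3 (new)  [load 90/160]
  60 → locker 3  [load 150/160]
  70 → locker 4 (new)  [load 70/160]
  60 → locker 4  [load 130/160]
  100 → locker 5 (new)  [load 100/160]
5 storage lockers opened.

5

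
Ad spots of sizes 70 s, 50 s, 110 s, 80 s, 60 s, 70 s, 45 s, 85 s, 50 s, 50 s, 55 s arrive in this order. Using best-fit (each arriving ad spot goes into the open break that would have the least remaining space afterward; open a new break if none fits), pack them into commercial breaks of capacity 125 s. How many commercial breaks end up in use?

  70 → break 1 (new)  [load 70/125]
  50 → break 1  [load 120/125]
  110 → break 2 (new)  [load 110/125]
  80 → break 3 (new)  [load 80/125]
  60 → break 4 (new)  [load 60/125]
  70 → break 5 (new)  [load 70/125]
  45 → break 3  [load 125/125]
  85 → break 6 (new)  [load 85/125]
  50 → break 5  [load 120/125]
  50 → break 4  [load 110/125]
  55 → break 7 (new)  [load 55/125]
7 commercial breaks opened.

7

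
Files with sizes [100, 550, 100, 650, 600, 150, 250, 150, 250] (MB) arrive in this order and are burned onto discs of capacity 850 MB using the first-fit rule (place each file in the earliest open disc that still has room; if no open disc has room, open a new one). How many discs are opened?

  100 → disc 1 (new)  [load 100/850]
  550 → disc 1  [load 650/850]
  100 → disc 1  [load 750/850]
  650 → disc 2 (new)  [load 650/850]
  600 → disc 3 (new)  [load 600/850]
  150 → disc 2  [load 800/850]
  250 → disc 3  [load 850/850]
  150 → disc 4 (new)  [load 150/850]
  250 → disc 4  [load 400/850]
4 discs opened.

4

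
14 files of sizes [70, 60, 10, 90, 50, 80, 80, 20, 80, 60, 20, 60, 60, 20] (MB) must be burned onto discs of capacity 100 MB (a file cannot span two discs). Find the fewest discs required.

10

Total = 90 + 80 + 80 + 80 + 70 + 60 + 60 + 60 + 60 + 50 + 20 + 20 + 20 + 10 = 760 MB.
Lower bound: ⌈760/100⌉ = 8 discs.
Also, 9 files each exceed 50 MB, and no two of those can share a disc, so at least 9 discs are needed.
A packing using 10 discs:
  disc 1: 90 + 10 = 100
  disc 2: 80 + 20 = 100
  disc 3: 80 + 20 = 100
  disc 4: 80 + 20 = 100
  disc 5: 70 = 70
  disc 6: 60 = 60
  disc 7: 60 = 60
  disc 8: 60 = 60
  disc 9: 60 = 60
  disc 10: 50 = 50
No arrangement into 9 discs stays within capacity, so 10 is optimal.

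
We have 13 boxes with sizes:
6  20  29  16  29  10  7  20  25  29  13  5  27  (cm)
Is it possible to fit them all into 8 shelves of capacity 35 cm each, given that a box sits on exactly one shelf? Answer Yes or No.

A valid assignment using 8 shelves:
  shelf 1: 29 + 6 = 35
  shelf 2: 29 + 5 = 34
  shelf 3: 29 = 29
  shelf 4: 27 + 7 = 34
  shelf 5: 25 + 10 = 35
  shelf 6: 20 + 13 = 33
  shelf 7: 20 = 20
  shelf 8: 16 = 16
Every load is within 35 cm, so 8 shelves suffice.

Yes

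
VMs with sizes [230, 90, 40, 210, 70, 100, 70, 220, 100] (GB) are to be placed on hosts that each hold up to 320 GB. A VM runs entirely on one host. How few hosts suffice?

Total = 230 + 220 + 210 + 100 + 100 + 90 + 70 + 70 + 40 = 1130 GB.
Lower bound: ⌈1130/320⌉ = 4 hosts.
A packing using 4 hosts:
  host 1: 230 + 90 = 320
  host 2: 220 + 100 = 320
  host 3: 210 + 100 = 310
  host 4: 70 + 70 + 40 = 180
This matches the lower bound, so 4 is optimal.

4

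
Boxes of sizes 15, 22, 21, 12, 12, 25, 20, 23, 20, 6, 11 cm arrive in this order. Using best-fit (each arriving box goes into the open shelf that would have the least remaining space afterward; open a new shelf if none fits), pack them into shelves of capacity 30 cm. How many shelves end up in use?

  15 → shelf 1 (new)  [load 15/30]
  22 → shelf 2 (new)  [load 22/30]
  21 → shelf 3 (new)  [load 21/30]
  12 → shelf 1  [load 27/30]
  12 → shelf 4 (new)  [load 12/30]
  25 → shelf 5 (new)  [load 25/30]
  20 → shelf 6 (new)  [load 20/30]
  23 → shelf 7 (new)  [load 23/30]
  20 → shelf 8 (new)  [load 20/30]
  6 → shelf 7  [load 29/30]
  11 → shelf 4  [load 23/30]
8 shelves opened.

8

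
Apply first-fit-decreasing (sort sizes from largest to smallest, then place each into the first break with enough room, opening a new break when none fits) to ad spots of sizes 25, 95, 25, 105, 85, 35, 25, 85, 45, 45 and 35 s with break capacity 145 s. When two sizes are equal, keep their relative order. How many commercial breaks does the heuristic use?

Sorted descending: 105, 95, 85, 85, 45, 45, 35, 35, 25, 25, 25.
  105 → break 1 (new)  [load 105/145]
  95 → break 2 (new)  [load 95/145]
  85 → break 3 (new)  [load 85/145]
  85 → break 4 (new)  [load 85/145]
  45 → break 2  [load 140/145]
  45 → break 3  [load 130/145]
  35 → break 1  [load 140/145]
  35 → break 4  [load 120/145]
  25 → break 4  [load 145/145]
  25 → break 5 (new)  [load 25/145]
  25 → break 5  [load 50/145]
5 commercial breaks opened.

5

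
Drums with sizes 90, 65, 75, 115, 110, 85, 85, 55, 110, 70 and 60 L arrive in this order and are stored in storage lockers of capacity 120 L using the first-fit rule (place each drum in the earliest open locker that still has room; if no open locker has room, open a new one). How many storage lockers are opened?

  90 → locker 1 (new)  [load 90/120]
  65 → locker 2 (new)  [load 65/120]
  75 → locker 3 (new)  [load 75/120]
  115 → locker 4 (new)  [load 115/120]
  110 → locker 5 (new)  [load 110/120]
  85 → locker 6 (new)  [load 85/120]
  85 → locker 7 (new)  [load 85/120]
  55 → locker 2  [load 120/120]
  110 → locker 8 (new)  [load 110/120]
  70 → locker 9 (new)  [load 70/120]
  60 → locker 10 (new)  [load 60/120]
10 storage lockers opened.

10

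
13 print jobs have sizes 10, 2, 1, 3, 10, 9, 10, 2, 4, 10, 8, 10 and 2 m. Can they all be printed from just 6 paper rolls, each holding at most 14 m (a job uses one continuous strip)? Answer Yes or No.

No

Total = 81 m; ⌈81/14⌉ = 6.
7 print jobs each exceed half the capacity and cannot share a roll, forcing at least 7 paper rolls.
At least 7 paper rolls are required, but only 6 are allowed.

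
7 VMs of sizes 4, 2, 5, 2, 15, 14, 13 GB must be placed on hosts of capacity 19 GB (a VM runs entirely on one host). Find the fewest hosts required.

3

Total = 15 + 14 + 13 + 5 + 4 + 2 + 2 = 55 GB.
Lower bound: ⌈55/19⌉ = 3 hosts.
A packing using 3 hosts:
  host 1: 15 + 4 = 19
  host 2: 14 + 5 = 19
  host 3: 13 + 2 + 2 = 17
This matches the lower bound, so 3 is optimal.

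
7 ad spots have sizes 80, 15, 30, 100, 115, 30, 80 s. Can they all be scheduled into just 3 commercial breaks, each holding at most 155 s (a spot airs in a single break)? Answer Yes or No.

No

Total = 450 s; ⌈450/155⌉ = 3.
4 ad spots each exceed half the capacity and cannot share a break, forcing at least 4 commercial breaks.
At least 4 commercial breaks are required, but only 3 are allowed.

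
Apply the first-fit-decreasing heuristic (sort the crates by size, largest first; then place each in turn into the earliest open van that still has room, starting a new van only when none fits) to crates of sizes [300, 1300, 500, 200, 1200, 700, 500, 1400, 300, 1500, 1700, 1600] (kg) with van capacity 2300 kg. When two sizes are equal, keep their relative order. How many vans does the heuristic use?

6

Sorted descending: 1700, 1600, 1500, 1400, 1300, 1200, 700, 500, 500, 300, 300, 200.
  1700 → van 1 (new)  [load 1700/2300]
  1600 → van 2 (new)  [load 1600/2300]
  1500 → van 3 (new)  [load 1500/2300]
  1400 → van 4 (new)  [load 1400/2300]
  1300 → van 5 (new)  [load 1300/2300]
  1200 → van 6 (new)  [load 1200/2300]
  700 → van 2  [load 2300/2300]
  500 → van 1  [load 2200/2300]
  500 → van 3  [load 2000/2300]
  300 → van 3  [load 2300/2300]
  300 → van 4  [load 1700/2300]
  200 → van 4  [load 1900/2300]
6 vans opened.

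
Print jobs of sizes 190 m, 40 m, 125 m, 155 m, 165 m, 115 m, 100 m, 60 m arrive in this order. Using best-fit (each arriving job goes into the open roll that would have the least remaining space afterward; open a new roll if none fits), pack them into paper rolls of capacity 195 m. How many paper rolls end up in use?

  190 → roll 1 (new)  [load 190/195]
  40 → roll 2 (new)  [load 40/195]
  125 → roll 2  [load 165/195]
  155 → roll 3 (new)  [load 155/195]
  165 → roll 4 (new)  [load 165/195]
  115 → roll 5 (new)  [load 115/195]
  100 → roll 6 (new)  [load 100/195]
  60 → roll 5  [load 175/195]
6 paper rolls opened.

6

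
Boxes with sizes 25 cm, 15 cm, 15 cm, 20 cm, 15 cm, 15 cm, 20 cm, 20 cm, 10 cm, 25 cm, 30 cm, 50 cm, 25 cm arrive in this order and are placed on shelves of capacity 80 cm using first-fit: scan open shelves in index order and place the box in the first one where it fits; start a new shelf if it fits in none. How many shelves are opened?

  25 → shelf 1 (new)  [load 25/80]
  15 → shelf 1  [load 40/80]
  15 → shelf 1  [load 55/80]
  20 → shelf 1  [load 75/80]
  15 → shelf 2 (new)  [load 15/80]
  15 → shelf 2  [load 30/80]
  20 → shelf 2  [load 50/80]
  20 → shelf 2  [load 70/80]
  10 → shelf 2  [load 80/80]
  25 → shelf 3 (new)  [load 25/80]
  30 → shelf 3  [load 55/80]
  50 → shelf 4 (new)  [load 50/80]
  25 → shelf 3  [load 80/80]
4 shelves opened.

4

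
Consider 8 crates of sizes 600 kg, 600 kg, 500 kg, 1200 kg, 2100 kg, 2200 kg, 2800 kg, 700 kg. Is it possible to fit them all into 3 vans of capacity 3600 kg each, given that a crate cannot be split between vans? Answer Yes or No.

No

Total = 10700 kg; ⌈10700/3600⌉ = 3.
The bound of 3 does not rule out 3, but exhaustive search shows no assignment into 3 vans of capacity 3600 kg exists — the minimum is 4.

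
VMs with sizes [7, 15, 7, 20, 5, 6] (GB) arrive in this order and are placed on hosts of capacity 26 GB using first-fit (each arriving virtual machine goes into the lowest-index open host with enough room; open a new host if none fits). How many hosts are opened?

3

  7 → host 1 (new)  [load 7/26]
  15 → host 1  [load 22/26]
  7 → host 2 (new)  [load 7/26]
  20 → host 3 (new)  [load 20/26]
  5 → host 2  [load 12/26]
  6 → host 2  [load 18/26]
3 hosts opened.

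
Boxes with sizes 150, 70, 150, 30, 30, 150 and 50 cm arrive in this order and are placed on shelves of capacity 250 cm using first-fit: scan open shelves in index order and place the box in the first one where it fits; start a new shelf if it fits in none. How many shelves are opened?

3

  150 → shelf 1 (new)  [load 150/250]
  70 → shelf 1  [load 220/250]
  150 → shelf 2 (new)  [load 150/250]
  30 → shelf 1  [load 250/250]
  30 → shelf 2  [load 180/250]
  150 → shelf 3 (new)  [load 150/250]
  50 → shelf 2  [load 230/250]
3 shelves opened.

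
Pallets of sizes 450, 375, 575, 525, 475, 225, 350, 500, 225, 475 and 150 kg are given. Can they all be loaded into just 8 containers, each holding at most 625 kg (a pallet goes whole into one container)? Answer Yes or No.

Yes

A valid assignment using 8 containers:
  container 1: 575 = 575
  container 2: 525 = 525
  container 3: 500 = 500
  container 4: 475 + 150 = 625
  container 5: 475 = 475
  container 6: 450 = 450
  container 7: 375 + 225 = 600
  container 8: 350 + 225 = 575
Every load is within 625 kg, so 8 containers suffice.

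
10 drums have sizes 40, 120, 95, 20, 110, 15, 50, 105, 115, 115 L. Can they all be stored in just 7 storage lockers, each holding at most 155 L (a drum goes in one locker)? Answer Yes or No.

Yes

A valid assignment using 6 storage lockers:
  locker 1: 120 + 20 + 15 = 155
  locker 2: 115 + 40 = 155
  locker 3: 115 = 115
  locker 4: 110 = 110
  locker 5: 105 + 50 = 155
  locker 6: 95 = 95
That uses only 6 ≤ 7, so 7 storage lockers are enough.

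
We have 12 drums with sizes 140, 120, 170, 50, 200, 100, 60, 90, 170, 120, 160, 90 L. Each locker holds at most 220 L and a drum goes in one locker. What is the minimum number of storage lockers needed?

Total = 200 + 170 + 170 + 160 + 140 + 120 + 120 + 100 + 90 + 90 + 60 + 50 = 1470 L.
Lower bound: ⌈1470/220⌉ = 7 storage lockers.
A packing using 8 storage lockers:
  locker 1: 200 = 200
  locker 2: 170 + 50 = 220
  locker 3: 170 = 170
  locker 4: 160 + 60 = 220
  locker 5: 140 = 140
  locker 6: 120 + 100 = 220
  locker 7: 120 + 90 = 210
  locker 8: 90 = 90
No arrangement into 7 storage lockers stays within capacity, so 8 is optimal.

8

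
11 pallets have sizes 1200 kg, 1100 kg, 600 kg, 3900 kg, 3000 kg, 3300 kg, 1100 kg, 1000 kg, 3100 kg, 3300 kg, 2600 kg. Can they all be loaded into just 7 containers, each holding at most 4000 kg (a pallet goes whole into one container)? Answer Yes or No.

Yes

A valid assignment using 7 containers:
  container 1: 3900 = 3900
  container 2: 3300 + 600 = 3900
  container 3: 3300 = 3300
  container 4: 3100 = 3100
  container 5: 3000 + 1000 = 4000
  container 6: 2600 + 1200 = 3800
  container 7: 1100 + 1100 = 2200
Every load is within 4000 kg, so 7 containers suffice.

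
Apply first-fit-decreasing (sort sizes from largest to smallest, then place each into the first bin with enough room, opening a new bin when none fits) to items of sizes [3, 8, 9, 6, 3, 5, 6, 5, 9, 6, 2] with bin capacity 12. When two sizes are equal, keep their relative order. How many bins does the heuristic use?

6

Sorted descending: 9, 9, 8, 6, 6, 6, 5, 5, 3, 3, 2.
  9 → bin 1 (new)  [load 9/12]
  9 → bin 2 (new)  [load 9/12]
  8 → bin 3 (new)  [load 8/12]
  6 → bin 4 (new)  [load 6/12]
  6 → bin 4  [load 12/12]
  6 → bin 5 (new)  [load 6/12]
  5 → bin 5  [load 11/12]
  5 → bin 6 (new)  [load 5/12]
  3 → bin 1  [load 12/12]
  3 → bin 2  [load 12/12]
  2 → bin 3  [load 10/12]
6 bins opened.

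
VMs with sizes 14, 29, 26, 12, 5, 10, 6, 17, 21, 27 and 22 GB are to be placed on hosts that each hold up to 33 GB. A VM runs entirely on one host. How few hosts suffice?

Total = 29 + 27 + 26 + 22 + 21 + 17 + 14 + 12 + 10 + 6 + 5 = 189 GB.
Lower bound: ⌈189/33⌉ = 6 hosts.
A packing using 6 hosts:
  host 1: 29 = 29
  host 2: 27 + 6 = 33
  host 3: 26 + 5 = 31
  host 4: 22 + 10 = 32
  host 5: 21 + 12 = 33
  host 6: 17 + 14 = 31
This matches the lower bound, so 6 is optimal.

6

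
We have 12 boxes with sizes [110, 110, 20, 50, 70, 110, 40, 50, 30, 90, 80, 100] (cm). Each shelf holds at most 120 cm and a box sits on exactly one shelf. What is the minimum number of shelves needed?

8

Total = 110 + 110 + 110 + 100 + 90 + 80 + 70 + 50 + 50 + 40 + 30 + 20 = 860 cm.
Lower bound: ⌈860/120⌉ = 8 shelves.
A packing using 8 shelves:
  shelf 1: 110 = 110
  shelf 2: 110 = 110
  shelf 3: 110 = 110
  shelf 4: 100 + 20 = 120
  shelf 5: 90 + 30 = 120
  shelf 6: 80 + 40 = 120
  shelf 7: 70 + 50 = 120
  shelf 8: 50 = 50
This matches the lower bound, so 8 is optimal.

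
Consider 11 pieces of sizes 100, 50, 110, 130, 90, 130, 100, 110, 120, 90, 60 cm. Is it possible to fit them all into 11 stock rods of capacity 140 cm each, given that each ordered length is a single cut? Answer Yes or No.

Yes

A valid assignment using 10 stock rods:
  stock rod 1: 130 = 130
  stock rod 2: 130 = 130
  stock rod 3: 120 = 120
  stock rod 4: 110 = 110
  stock rod 5: 110 = 110
  stock rod 6: 100 = 100
  stock rod 7: 100 = 100
  stock rod 8: 90 + 50 = 140
  stock rod 9: 90 = 90
  stock rod 10: 60 = 60
That uses only 10 ≤ 11, so 11 stock rods are enough.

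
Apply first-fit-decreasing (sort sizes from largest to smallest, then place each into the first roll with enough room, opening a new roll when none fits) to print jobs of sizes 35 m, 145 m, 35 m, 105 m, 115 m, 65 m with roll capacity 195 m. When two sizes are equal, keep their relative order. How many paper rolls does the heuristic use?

Sorted descending: 145, 115, 105, 65, 35, 35.
  145 → roll 1 (new)  [load 145/195]
  115 → roll 2 (new)  [load 115/195]
  105 → roll 3 (new)  [load 105/195]
  65 → roll 2  [load 180/195]
  35 → roll 1  [load 180/195]
  35 → roll 3  [load 140/195]
3 paper rolls opened.

3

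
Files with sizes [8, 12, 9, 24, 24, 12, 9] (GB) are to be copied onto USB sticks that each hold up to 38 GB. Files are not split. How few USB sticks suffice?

3

Total = 24 + 24 + 12 + 12 + 9 + 9 + 8 = 98 GB.
Lower bound: ⌈98/38⌉ = 3 USB sticks.
A packing using 3 USB sticks:
  USB stick 1: 24 + 12 = 36
  USB stick 2: 24 + 12 = 36
  USB stick 3: 9 + 9 + 8 = 26
This matches the lower bound, so 3 is optimal.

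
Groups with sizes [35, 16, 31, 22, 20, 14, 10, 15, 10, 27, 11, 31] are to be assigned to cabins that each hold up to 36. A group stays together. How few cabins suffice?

Total = 35 + 31 + 31 + 27 + 22 + 20 + 16 + 15 + 14 + 11 + 10 + 10 = 242.
Lower bound: ⌈242/36⌉ = 7 cabins.
A packing using 8 cabins:
  cabin 1: 35 = 35
  cabin 2: 31 = 31
  cabin 3: 31 = 31
  cabin 4: 27 = 27
  cabin 5: 22 + 14 = 36
  cabin 6: 20 + 16 = 36
  cabin 7: 15 + 11 + 10 = 36
  cabin 8: 10 = 10
No arrangement into 7 cabins stays within capacity, so 8 is optimal.

8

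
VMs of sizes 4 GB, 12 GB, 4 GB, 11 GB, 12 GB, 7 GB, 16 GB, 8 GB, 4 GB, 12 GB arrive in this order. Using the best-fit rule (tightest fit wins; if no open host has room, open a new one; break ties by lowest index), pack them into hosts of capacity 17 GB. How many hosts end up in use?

  4 → host 1 (new)  [load 4/17]
  12 → host 1  [load 16/17]
  4 → host 2 (new)  [load 4/17]
  11 → host 2  [load 15/17]
  12 → host 3 (new)  [load 12/17]
  7 → host 4 (new)  [load 7/17]
  16 → host 5 (new)  [load 16/17]
  8 → host 4  [load 15/17]
  4 → host 3  [load 16/17]
  12 → host 6 (new)  [load 12/17]
6 hosts opened.

6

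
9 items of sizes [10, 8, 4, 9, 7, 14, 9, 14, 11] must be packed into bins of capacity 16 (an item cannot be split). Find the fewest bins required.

Total = 14 + 14 + 11 + 10 + 9 + 9 + 8 + 7 + 4 = 86.
Lower bound: ⌈86/16⌉ = 6 bins.
A packing using 7 bins:
  bin 1: 14 = 14
  bin 2: 14 = 14
  bin 3: 11 + 4 = 15
  bin 4: 10 = 10
  bin 5: 9 + 7 = 16
  bin 6: 9 = 9
  bin 7: 8 = 8
No arrangement into 6 bins stays within capacity, so 7 is optimal.

7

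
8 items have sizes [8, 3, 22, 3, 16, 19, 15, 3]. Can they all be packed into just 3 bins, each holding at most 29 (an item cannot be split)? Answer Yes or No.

Total = 89; ⌈89/29⌉ = 4.
At least 4 bins are required, but only 3 are allowed.

No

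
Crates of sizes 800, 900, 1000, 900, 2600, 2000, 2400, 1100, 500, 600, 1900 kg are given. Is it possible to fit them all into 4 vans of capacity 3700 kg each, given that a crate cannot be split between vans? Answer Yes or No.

Yes

A valid assignment using 4 vans:
  van 1: 2600 + 1100 = 3700
  van 2: 2400 + 800 + 500 = 3700
  van 3: 2000 + 1000 + 600 = 3600
  van 4: 1900 + 900 + 900 = 3700
Every load is within 3700 kg, so 4 vans suffice.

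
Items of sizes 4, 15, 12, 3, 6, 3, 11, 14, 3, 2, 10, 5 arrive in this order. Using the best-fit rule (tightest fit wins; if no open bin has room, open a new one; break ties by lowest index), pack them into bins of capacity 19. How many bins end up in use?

5

  4 → bin 1 (new)  [load 4/19]
  15 → bin 1  [load 19/19]
  12 → bin 2 (new)  [load 12/19]
  3 → bin 2  [load 15/19]
  6 → bin 3 (new)  [load 6/19]
  3 → bin 2  [load 18/19]
  11 → bin 3  [load 17/19]
  14 → bin 4 (new)  [load 14/19]
  3 → bin 4  [load 17/19]
  2 → bin 3  [load 19/19]
  10 → bin 5 (new)  [load 10/19]
  5 → bin 5  [load 15/19]
5 bins opened.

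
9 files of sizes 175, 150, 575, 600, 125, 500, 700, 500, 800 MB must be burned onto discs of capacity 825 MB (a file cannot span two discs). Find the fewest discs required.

Total = 800 + 700 + 600 + 575 + 500 + 500 + 175 + 150 + 125 = 4125 MB.
Lower bound: ⌈4125/825⌉ = 5 discs.
Also, 6 files each exceed 825/2 MB, and no two of those can share a disc, so at least 6 discs are needed.
A packing using 6 discs:
  disc 1: 800 = 800
  disc 2: 700 + 125 = 825
  disc 3: 600 + 175 = 775
  disc 4: 575 + 150 = 725
  disc 5: 500 = 500
  disc 6: 500 = 500
This matches the lower bound, so 6 is optimal.

6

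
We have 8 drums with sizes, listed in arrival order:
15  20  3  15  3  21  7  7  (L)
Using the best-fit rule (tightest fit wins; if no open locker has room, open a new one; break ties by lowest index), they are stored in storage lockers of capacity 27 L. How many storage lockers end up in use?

  15 → locker 1 (new)  [load 15/27]
  20 → locker 2 (new)  [load 20/27]
  3 → locker 2  [load 23/27]
  15 → locker 3 (new)  [load 15/27]
  3 → locker 2  [load 26/27]
  21 → locker 4 (new)  [load 21/27]
  7 → locker 1  [load 22/27]
  7 → locker 3  [load 22/27]
4 storage lockers opened.

4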